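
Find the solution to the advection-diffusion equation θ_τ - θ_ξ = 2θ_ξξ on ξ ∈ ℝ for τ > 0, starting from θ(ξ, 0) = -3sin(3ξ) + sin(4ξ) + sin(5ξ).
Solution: Moving frame: η = ξ + τ, σ = τ, θ = u(η,σ), so θ_τ = u_σ + u_η and θ_ξξ = u_ηη.
Hence θ_τ - θ_ξ = u_σ and the PDE becomes the heat equation u_σ = 2u_ηη on η ∈ ℝ.
Initial data: u(η,0) = θ(η,0) = -3sin(3η) + sin(4η) + sin(5η). Each mode sin(nη) decays as exp(-2n²σ) on ℝ, so u(η,σ) = Σ c_n exp(-2n²σ) sin(nη) with c_3=-3, c_4=1, c_5=1: u(η,σ) = -3exp(-18σ)sin(3η) + exp(-32σ)sin(4η) + exp(-50σ)sin(5η).
Substituting back: θ(ξ,τ) = u(ξ + τ, τ).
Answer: θ(ξ, τ) = -3exp(-18τ)sin(3ξ + 3τ) + exp(-32τ)sin(4ξ + 4τ) + exp(-50τ)sin(5ξ + 5τ)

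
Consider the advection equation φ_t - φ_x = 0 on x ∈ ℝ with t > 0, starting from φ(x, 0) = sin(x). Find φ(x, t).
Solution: By method of characteristics (waves move left with speed 1):
Along characteristics x + t = const, φ is constant, so φ(x,t) = f(x + t) with f = φ(·, 0).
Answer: φ(x, t) = sin(t + x)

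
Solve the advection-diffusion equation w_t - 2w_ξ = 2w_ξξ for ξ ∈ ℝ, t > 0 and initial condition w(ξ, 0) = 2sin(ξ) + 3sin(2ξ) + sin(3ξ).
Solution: Moving frame: η = ξ + 2t, σ = t, w = u(η,σ), so w_t = u_σ + 2u_η and w_ξξ = u_ηη.
Hence w_t - 2w_ξ = u_σ and the PDE becomes the heat equation u_σ = 2u_ηη on η ∈ ℝ.
Initial data: u(η,0) = w(η,0) = 2sin(η) + 3sin(2η) + sin(3η). Each mode sin(nη) decays as exp(-2n²σ) on ℝ, so u(η,σ) = Σ c_n exp(-2n²σ) sin(nη) with c_1=2, c_2=3, c_3=1: u(η,σ) = 2exp(-2σ)sin(η) + 3exp(-8σ)sin(2η) + exp(-18σ)sin(3η).
Substituting back: w(ξ,t) = u(ξ + 2t, t).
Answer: w(ξ, t) = 2exp(-2t)sin(2t + ξ) + 3exp(-8t)sin(4t + 2ξ) + exp(-18t)sin(6t + 3ξ)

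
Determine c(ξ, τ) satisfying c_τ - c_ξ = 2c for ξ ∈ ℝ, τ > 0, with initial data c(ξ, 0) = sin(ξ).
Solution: Substitute c = exp(2τ)u.
Then c_τ = exp(2τ)(u_τ + 2u), c_ξ = exp(2τ)u_ξ; substituting and dividing by exp(2τ), the lower-order terms cancel: u_τ - u_ξ = 0 (standard advection equation).
Data for u: u(ξ,0) = c(ξ,0) = sin(ξ).
By characteristics (dξ/dτ = -1), u(ξ,τ) = f(ξ + τ) with f = u(·, 0).
So u(ξ,τ) = sin(ξ + τ), and c(ξ,τ) = exp(2τ)u(ξ,τ).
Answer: c(ξ, τ) = exp(2τ)sin(ξ + τ)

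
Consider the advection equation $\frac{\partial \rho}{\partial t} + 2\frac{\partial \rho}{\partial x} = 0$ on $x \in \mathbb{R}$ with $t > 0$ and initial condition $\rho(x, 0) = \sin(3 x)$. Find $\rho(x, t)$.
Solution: By characteristics ($dx/dt = 2$), $\rho(x,t) = f(x - 2t)$ with $f = \rho( \cdot , 0)$.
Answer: $\rho(x, t) = - \sin(6 t - 3 x)$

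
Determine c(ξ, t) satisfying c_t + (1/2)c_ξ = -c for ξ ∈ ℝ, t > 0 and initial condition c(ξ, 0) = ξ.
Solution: Substitute c = exp(-t)u, i.e. u = exp(t)c.
By the product rule, c_t = exp(-t)(u_t - u), c_ξ = exp(-t)u_ξ.
Substituting into the PDE and dividing by exp(-t): u_t - u + (1/2)u_ξ = -u.
The lower-order terms cancel, leaving the standard advection equation u_t + (1/2)u_ξ = 0.
Initial data for u: u(ξ,0) = c(ξ,0) = ξ.
Solve for u:
  By method of characteristics (waves move right with speed 1/2):
  Along characteristics ξ - (1/2)t = const, u is constant, so u(ξ,t) = f(ξ - (1/2)t) with f = u(·, 0).
Hence u(ξ,t) = -(1/2)t + ξ.
Transform back: c(ξ,t) = exp(-t)u(ξ,t).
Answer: c(ξ, t) = -(1/2)texp(-t) + ξexp(-t)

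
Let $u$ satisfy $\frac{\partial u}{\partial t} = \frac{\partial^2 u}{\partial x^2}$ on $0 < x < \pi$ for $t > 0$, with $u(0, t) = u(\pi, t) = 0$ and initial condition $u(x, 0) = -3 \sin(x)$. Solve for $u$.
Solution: Separating variables: $u = \sum c_n e^{-n^2t} \sin(nx)$. From $u(x,0) = -3 \sin(x)$: $c_1=-3$.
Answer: $u(x, t) = -3 e^{-t} \sin(x)$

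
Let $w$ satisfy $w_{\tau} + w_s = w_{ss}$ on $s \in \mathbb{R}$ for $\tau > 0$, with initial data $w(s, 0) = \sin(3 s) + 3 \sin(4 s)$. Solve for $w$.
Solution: Moving frame: $\eta = s - \tau$, $\sigma = \tau$, $w = u(\eta,\sigma)$, so $w_{\tau} = u_{\sigma} - u_{\eta}$ and $w_{ss} = u_{\eta\eta}$.
Hence $w_{\tau} + w_s = u_{\sigma}$ and the PDE becomes the heat equation $u_{\sigma} = u_{\eta\eta}$ on $\eta \in \mathbb{R}$.
Initial data: $u(\eta,0) = w(\eta,0) = \sin(3 \eta) + 3 \sin(4 \eta)$. Each mode $\sin(n\eta)$ decays as $e^{-n^2\sigma}$ on $\mathbb{R}$, so $u(\eta,\sigma) = \sum c_n e^{-n^2\sigma} \sin(n\eta)$ with $c_3=1, c_4=3$: $u(\eta,\sigma) = e^{-9 \sigma} \sin(3 \eta) + 3 e^{-16 \sigma} \sin(4 \eta)$.
Substituting back: $w(s,\tau) = u(s - \tau, \tau)$.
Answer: $w(s, \tau) = - e^{-9 \tau} \sin(3 \tau - 3 s) - 3 e^{-16 \tau} \sin(4 \tau - 4 s)$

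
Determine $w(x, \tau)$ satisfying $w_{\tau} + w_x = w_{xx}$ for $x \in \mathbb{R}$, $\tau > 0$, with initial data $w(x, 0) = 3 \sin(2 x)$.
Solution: Change to a moving frame: let $\eta = x - \tau$, $\sigma = \tau$ and write $w(x,\tau) = u(\eta,\sigma)$.
By the chain rule $w_{\tau} = u_{\sigma} - u_{\eta}$, $w_x = u_{\eta}$, $w_{xx} = u_{\eta\eta}$.
Then $w_{\tau} + w_x = u_{\sigma}$: the advection term cancels and the PDE becomes the heat equation $u_{\sigma} = u_{\eta\eta}$ on $\eta \in \mathbb{R}$.
Initial data: $u(\eta,0) = w(\eta,0) = 3 \sin(2 \eta)$.
On $\eta \in \mathbb{R}$ each mode satisfies $(\sin(n\eta))'' = -n^2 \sin(n\eta)$, so $e^{-n^2\sigma} \sin(n\eta)$ solves the heat equation; by superposition $u(\eta,\sigma) = \sum c_n e^{-n^2\sigma} \sin(n\eta)$.
Reading off the coefficients: $c_2=3$, so $u(\eta,\sigma) = 3 e^{-4 \sigma} \sin(2 \eta)$.
Substituting back $\eta = x - \tau$, $\sigma = \tau$: $w(x,\tau) = u(x - \tau, \tau)$.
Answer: $w(x, \tau) = -3 e^{-4 \tau} \sin(2 \tau - 2 x)$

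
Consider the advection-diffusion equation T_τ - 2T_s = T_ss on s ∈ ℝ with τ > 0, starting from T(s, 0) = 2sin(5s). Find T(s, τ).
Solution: Moving frame: η = s + 2τ, σ = τ, T = u(η,σ), so T_τ = u_σ + 2u_η and T_ss = u_ηη.
Hence T_τ - 2T_s = u_σ and the PDE becomes the heat equation u_σ = u_ηη on η ∈ ℝ.
Initial data: u(η,0) = T(η,0) = 2sin(5η). Each mode sin(nη) decays as exp(-n²σ) on ℝ, so u(η,σ) = Σ c_n exp(-n²σ) sin(nη) with c_5=2: u(η,σ) = 2exp(-25σ)sin(5η).
Substituting back: T(s,τ) = u(s + 2τ, τ).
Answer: T(s, τ) = 2exp(-25τ)sin(5s + 10τ)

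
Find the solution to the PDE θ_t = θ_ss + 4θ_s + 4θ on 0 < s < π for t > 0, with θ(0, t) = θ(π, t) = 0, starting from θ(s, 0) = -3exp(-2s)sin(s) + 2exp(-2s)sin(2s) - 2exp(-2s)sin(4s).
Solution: Substitute θ = exp(-2s)u.
Then θ_s = exp(-2s)(u_s - 2u), θ_ss = exp(-2s)(u_ss - 4u_s + 4u), θ_t = exp(-2s)u_t; substituting and dividing by exp(-2s), the lower-order terms cancel: u_t = u_ss (standard heat equation).
Data for u: u(s,0) = exp(2s)θ(s,0) = -3sin(s) + 2sin(2s) - 2sin(4s). The boundary conditions carry over: u(0,t) = u(π,t) = 0.
Separating variables: u = Σ c_n exp(-n²t) sin(ns). From u(s,0) = -3sin(s) + 2sin(2s) - 2sin(4s): c_1=-3, c_2=2, c_4=-2.
So u(s,t) = -3exp(-t)sin(s) + 2exp(-4t)sin(2s) - 2exp(-16t)sin(4s), and θ(s,t) = exp(-2s)u(s,t).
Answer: θ(s, t) = -3exp(-2s)exp(-t)sin(s) + 2exp(-2s)exp(-4t)sin(2s) - 2exp(-2s)exp(-16t)sin(4s)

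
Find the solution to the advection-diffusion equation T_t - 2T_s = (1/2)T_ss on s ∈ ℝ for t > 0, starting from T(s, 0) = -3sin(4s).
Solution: Change to a moving frame: let η = s + 2t, σ = t and write T(s,t) = u(η,σ).
By the chain rule T_t = u_σ + 2u_η, T_s = u_η, T_ss = u_ηη.
Then T_t - 2T_s = u_σ: the advection term cancels and the PDE becomes the heat equation u_σ = (1/2)u_ηη on η ∈ ℝ.
Initial data: u(η,0) = T(η,0) = -3sin(4η).
On η ∈ ℝ each mode satisfies (sin(nη))″ = -n² sin(nη), so exp(-n²σ/2) sin(nη) solves the heat equation; by superposition u(η,σ) = Σ c_n exp(-n²σ/2) sin(nη).
Reading off the coefficients: c_4=-3, so u(η,σ) = -3exp(-8σ)sin(4η).
Substituting back η = s + 2t, σ = t: T(s,t) = u(s + 2t, t).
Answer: T(s, t) = -3exp(-8t)sin(4s + 8t)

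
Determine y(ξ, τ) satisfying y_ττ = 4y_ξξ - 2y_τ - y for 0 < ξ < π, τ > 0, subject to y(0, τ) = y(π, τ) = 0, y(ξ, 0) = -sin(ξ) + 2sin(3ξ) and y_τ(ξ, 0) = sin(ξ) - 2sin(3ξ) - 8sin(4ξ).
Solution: Substitute y = exp(-τ)u.
Then y_τ = exp(-τ)(u_τ - u), y_ττ = exp(-τ)(u_ττ - 2u_τ + u), y_ξξ = exp(-τ)u_ξξ; substituting and dividing by exp(-τ), the lower-order terms cancel: u_ττ = 4u_ξξ (standard wave equation).
Data for u: u(ξ,0) = y(ξ,0) = -sin(ξ) + 2sin(3ξ); u_τ(ξ,0) = y_τ(ξ,0) + y(ξ,0) = -8sin(4ξ). The boundary conditions carry over: u(0,τ) = u(π,τ) = 0.
Separating variables: u = Σ [A_n cos(ω_n τ) + B_n sin(ω_n τ)] sin(nξ), ω_n = 2n. From ICs (B_n = velocity coefficient / ω_n): A_1=-1, A_3=2, B_4=-1.
So u(ξ,τ) = -sin(ξ)cos(2τ) + 2sin(3ξ)cos(6τ) - sin(4ξ)sin(8τ), and y(ξ,τ) = exp(-τ)u(ξ,τ).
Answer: y(ξ, τ) = -exp(-τ)sin(ξ)cos(2τ) + 2exp(-τ)sin(3ξ)cos(6τ) - exp(-τ)sin(4ξ)sin(8τ)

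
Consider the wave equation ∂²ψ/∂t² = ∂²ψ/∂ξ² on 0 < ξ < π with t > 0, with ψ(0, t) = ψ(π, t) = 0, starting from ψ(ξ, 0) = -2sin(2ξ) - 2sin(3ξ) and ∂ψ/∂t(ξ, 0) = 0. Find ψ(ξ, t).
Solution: Separating variables: ψ = Σ [A_n cos(ω_n t) + B_n sin(ω_n t)] sin(nξ), ω_n = n. From ICs: A_2=-2, A_3=-2.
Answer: ψ(ξ, t) = -2sin(2ξ)cos(2t) - 2sin(3ξ)cos(3t)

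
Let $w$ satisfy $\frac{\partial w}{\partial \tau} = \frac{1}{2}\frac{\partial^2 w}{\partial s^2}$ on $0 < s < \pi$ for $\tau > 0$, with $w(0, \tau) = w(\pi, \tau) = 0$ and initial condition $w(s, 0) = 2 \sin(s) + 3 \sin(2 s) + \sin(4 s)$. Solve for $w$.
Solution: Separating variables: $w = \sum c_n e^{-n^2\tau/2} \sin(ns)$. From $w(s,0) = 2 \sin(s) + 3 \sin(2 s) + \sin(4 s)$: $c_1=2, c_2=3, c_4=1$.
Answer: $w(s, \tau) = 3 e^{-2 \tau} \sin(2 s) + e^{-8 \tau} \sin(4 s) + 2 e^{-\tau/2} \sin(s)$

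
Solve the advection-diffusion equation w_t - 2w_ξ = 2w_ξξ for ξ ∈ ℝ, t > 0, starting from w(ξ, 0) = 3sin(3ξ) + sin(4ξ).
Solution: Moving frame: η = ξ + 2t, σ = t, w = u(η,σ), so w_t = u_σ + 2u_η and w_ξξ = u_ηη.
Hence w_t - 2w_ξ = u_σ and the PDE becomes the heat equation u_σ = 2u_ηη on η ∈ ℝ.
Initial data: u(η,0) = w(η,0) = 3sin(3η) + sin(4η). Each mode sin(nη) decays as exp(-2n²σ) on ℝ, so u(η,σ) = Σ c_n exp(-2n²σ) sin(nη) with c_3=3, c_4=1: u(η,σ) = 3exp(-18σ)sin(3η) + exp(-32σ)sin(4η).
Substituting back: w(ξ,t) = u(ξ + 2t, t).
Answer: w(ξ, t) = 3exp(-18t)sin(6t + 3ξ) + exp(-32t)sin(8t + 4ξ)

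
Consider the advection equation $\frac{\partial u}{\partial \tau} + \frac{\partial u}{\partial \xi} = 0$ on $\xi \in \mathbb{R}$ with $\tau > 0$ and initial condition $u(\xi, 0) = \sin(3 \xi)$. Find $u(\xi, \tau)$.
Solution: By method of characteristics (waves move right with speed 1):
Along characteristics $\xi - \tau =$ const, $u$ is constant, so $u(\xi,\tau) = f(\xi - \tau)$ with $f = u( \cdot , 0)$.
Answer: $u(\xi, \tau) = - \sin(3 \tau - 3 \xi)$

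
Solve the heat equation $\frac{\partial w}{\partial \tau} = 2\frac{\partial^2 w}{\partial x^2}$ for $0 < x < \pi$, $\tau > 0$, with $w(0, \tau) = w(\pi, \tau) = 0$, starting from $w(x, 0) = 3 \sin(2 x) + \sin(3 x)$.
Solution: Separating variables: $w = \sum c_n e^{-2n^2\tau} \sin(nx)$. From $w(x,0) = 3 \sin(2 x) + \sin(3 x)$: $c_2=3, c_3=1$.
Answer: $w(x, \tau) = 3 e^{-8 \tau} \sin(2 x) + e^{-18 \tau} \sin(3 x)$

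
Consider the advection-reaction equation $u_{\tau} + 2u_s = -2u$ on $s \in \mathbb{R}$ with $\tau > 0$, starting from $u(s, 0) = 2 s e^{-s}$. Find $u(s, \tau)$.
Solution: Substitute $u = e^{-s}w$.
Then $u_s = e^{-s}(w_s - w)$, $u_{\tau} = e^{-s}w_{\tau}$; substituting and dividing by $e^{-s}$, the lower-order terms cancel: $w_{\tau} + 2w_s = 0$ (standard advection equation).
Data for $w$: $w(s,0) = e^{s}u(s,0) = 2 s$.
By characteristics ($ds/d\tau = 2$), $w(s,\tau) = f(s - 2\tau)$ with $f = w( \cdot , 0)$.
So $w(s,\tau) = 2 s - 4 \tau$, and $u(s,\tau) = e^{-s}w(s,\tau)$.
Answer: $u(s, \tau) = -4 \tau e^{-s} + 2 s e^{-s}$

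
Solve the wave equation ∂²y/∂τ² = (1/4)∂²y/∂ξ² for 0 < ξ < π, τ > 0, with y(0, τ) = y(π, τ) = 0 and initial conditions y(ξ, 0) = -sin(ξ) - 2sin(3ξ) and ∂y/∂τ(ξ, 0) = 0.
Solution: Separating variables: y = Σ [A_n cos(ω_n τ) + B_n sin(ω_n τ)] sin(nξ), ω_n = n/2. From ICs: A_1=-1, A_3=-2.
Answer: y(ξ, τ) = -sin(ξ)cos(τ/2) - 2sin(3ξ)cos(3τ/2)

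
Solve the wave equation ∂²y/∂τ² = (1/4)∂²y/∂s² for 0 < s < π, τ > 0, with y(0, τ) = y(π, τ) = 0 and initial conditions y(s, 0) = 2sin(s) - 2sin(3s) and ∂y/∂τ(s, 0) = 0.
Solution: Separating variables: y = Σ [A_n cos(ω_n τ) + B_n sin(ω_n τ)] sin(ns), ω_n = n/2. From ICs: A_1=2, A_3=-2.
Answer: y(s, τ) = 2sin(s)cos(τ/2) - 2sin(3s)cos(3τ/2)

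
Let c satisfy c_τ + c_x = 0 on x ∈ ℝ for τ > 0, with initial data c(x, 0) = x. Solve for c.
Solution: By characteristics (dx/dτ = 1), c(x,τ) = f(x - τ) with f = c(·, 0).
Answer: c(x, τ) = x - τ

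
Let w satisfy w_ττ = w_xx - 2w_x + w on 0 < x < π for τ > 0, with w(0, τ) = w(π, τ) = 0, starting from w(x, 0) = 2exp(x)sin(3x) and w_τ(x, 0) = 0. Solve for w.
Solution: Substitute w = exp(x)u.
Then w_x = exp(x)(u_x + u), w_xx = exp(x)(u_xx + 2u_x + u), w_ττ = exp(x)u_ττ; substituting and dividing by exp(x), the lower-order terms cancel: u_ττ = u_xx (standard wave equation).
Data for u: u(x,0) = exp(-x)w(x,0) = 2sin(3x); u_τ(x,0) = exp(-x)w_τ(x,0) = 0. The boundary conditions carry over: u(0,τ) = u(π,τ) = 0.
Separating variables: u = Σ [A_n cos(ω_n τ) + B_n sin(ω_n τ)] sin(nx), ω_n = n. From ICs: A_3=2.
So u(x,τ) = 2sin(3x)cos(3τ), and w(x,τ) = exp(x)u(x,τ).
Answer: w(x, τ) = 2exp(x)sin(3x)cos(3τ)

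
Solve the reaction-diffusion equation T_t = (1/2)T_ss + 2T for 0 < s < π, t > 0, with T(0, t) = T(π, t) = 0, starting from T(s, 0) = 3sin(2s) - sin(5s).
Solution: Substitute T = exp(2t)u.
Then T_t = exp(2t)(u_t + 2u), T_ss = exp(2t)u_ss; substituting and dividing by exp(2t), the lower-order terms cancel: u_t = (1/2)u_ss (standard heat equation).
Data for u: u(s,0) = T(s,0) = 3sin(2s) - sin(5s). The boundary conditions carry over: u(0,t) = u(π,t) = 0.
Separating variables: u = Σ c_n exp(-n²t/2) sin(ns). From u(s,0) = 3sin(2s) - sin(5s): c_2=3, c_5=-1.
So u(s,t) = 3exp(-2t)sin(2s) - exp(-25t/2)sin(5s), and T(s,t) = exp(2t)u(s,t).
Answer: T(s, t) = 3sin(2s) - exp(-21t/2)sin(5s)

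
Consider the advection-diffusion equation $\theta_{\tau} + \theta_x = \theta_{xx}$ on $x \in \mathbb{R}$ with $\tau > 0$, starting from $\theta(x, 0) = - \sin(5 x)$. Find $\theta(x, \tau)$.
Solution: Change to a moving frame: let $\eta = x - \tau$, $\sigma = \tau$ and write $\theta(x,\tau) = u(\eta,\sigma)$.
By the chain rule $\theta_{\tau} = u_{\sigma} - u_{\eta}$, $\theta_x = u_{\eta}$, $\theta_{xx} = u_{\eta\eta}$.
Then $\theta_{\tau} + \theta_x = u_{\sigma}$: the advection term cancels and the PDE becomes the heat equation $u_{\sigma} = u_{\eta\eta}$ on $\eta \in \mathbb{R}$.
Initial data: $u(\eta,0) = \theta(\eta,0) = - \sin(5 \eta)$.
On $\eta \in \mathbb{R}$ each mode satisfies $(\sin(n\eta))'' = -n^2 \sin(n\eta)$, so $e^{-n^2\sigma} \sin(n\eta)$ solves the heat equation; by superposition $u(\eta,\sigma) = \sum c_n e^{-n^2\sigma} \sin(n\eta)$.
Reading off the coefficients: $c_5=-1$, so $u(\eta,\sigma) = - e^{-25 \sigma} \sin(5 \eta)$.
Substituting back $\eta = x - \tau$, $\sigma = \tau$: $\theta(x,\tau) = u(x - \tau, \tau)$.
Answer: $\theta(x, \tau) = e^{-25 \tau} \sin(5 \tau - 5 x)$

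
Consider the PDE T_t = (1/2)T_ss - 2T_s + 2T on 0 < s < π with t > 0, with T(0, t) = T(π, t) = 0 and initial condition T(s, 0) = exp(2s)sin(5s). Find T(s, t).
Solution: Substitute T = exp(2s)u, i.e. u = exp(-2s)T.
By the product rule, T_s = exp(2s)(u_s + 2u), T_ss = exp(2s)(u_ss + 4u_s + 4u), T_t = exp(2s)u_t.
Substituting into the PDE and dividing by exp(2s): u_t = (1/2)(u_ss + 4u_s + 4u) - 2(u_s + 2u) + 2u.
The lower-order terms cancel, leaving the standard heat equation u_t = (1/2)u_ss.
Initial data for u: u(s,0) = exp(-2s)T(s,0) = sin(5s). The boundary conditions carry over: u(0,t) = u(π,t) = 0.
Solve for u:
  Using separation of variables u = X(s)G(t):
  Eigenfunctions: sin(ns), n = 1, 2, 3, ...
  General solution: u(s, t) = Σ c_n sin(ns) exp(-n² t/2)
  Matching u(s,0) = sin(5s) term by term: c_5=1.
Hence u(s,t) = exp(-25t/2)sin(5s).
Transform back: T(s,t) = exp(2s)u(s,t).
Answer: T(s, t) = exp(2s)exp(-25t/2)sin(5s)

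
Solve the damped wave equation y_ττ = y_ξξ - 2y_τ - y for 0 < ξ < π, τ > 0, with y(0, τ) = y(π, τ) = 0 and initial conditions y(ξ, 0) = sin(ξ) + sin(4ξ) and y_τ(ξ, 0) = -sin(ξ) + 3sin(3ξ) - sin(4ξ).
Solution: Substitute y = exp(-τ)u, i.e. u = exp(τ)y.
By the product rule, y_τ = exp(-τ)(u_τ - u), y_ττ = exp(-τ)(u_ττ - 2u_τ + u), y_ξξ = exp(-τ)u_ξξ.
Substituting into the PDE and dividing by exp(-τ): u_ττ - 2u_τ + u = u_ξξ - 2(u_τ - u) - u.
The lower-order terms cancel, leaving the standard wave equation u_ττ = u_ξξ.
Initial data for u: u(ξ,0) = y(ξ,0) = sin(ξ) + sin(4ξ); u_τ(ξ,0) = y_τ(ξ,0) + y(ξ,0) = 3sin(3ξ). The boundary conditions carry over: u(0,τ) = u(π,τ) = 0.
Solve for u:
  Using separation of variables u = X(ξ)T(τ):
  Eigenfunctions: sin(nξ), n = 1, 2, 3, ...
  General solution: u(ξ, τ) = Σ [A_n cos(n τ) + B_n sin(n τ)] sin(nξ)
  From u(ξ,0) = sin(ξ) + sin(4ξ): A_1=1, A_4=1. From u_τ(ξ,0) = 3sin(3ξ), using u_τ(ξ,0) = Σ ω_n B_n sin(nξ) with ω_n = n: B_3 = 3/3 = 1.
Hence u(ξ,τ) = sin(ξ)cos(τ) + sin(3ξ)sin(3τ) + sin(4ξ)cos(4τ).
Transform back: y(ξ,τ) = exp(-τ)u(ξ,τ).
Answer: y(ξ, τ) = exp(-τ)sin(ξ)cos(τ) + exp(-τ)sin(3ξ)sin(3τ) + exp(-τ)sin(4ξ)cos(4τ)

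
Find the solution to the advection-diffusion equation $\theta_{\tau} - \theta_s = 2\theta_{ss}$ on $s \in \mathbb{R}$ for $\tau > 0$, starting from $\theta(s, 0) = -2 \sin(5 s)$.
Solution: Moving frame: $\eta = s + \tau$, $\sigma = \tau$, $\theta = u(\eta,\sigma)$, so $\theta_{\tau} = u_{\sigma} + u_{\eta}$ and $\theta_{ss} = u_{\eta\eta}$.
Hence $\theta_{\tau} - \theta_s = u_{\sigma}$ and the PDE becomes the heat equation $u_{\sigma} = 2u_{\eta\eta}$ on $\eta \in \mathbb{R}$.
Initial data: $u(\eta,0) = \theta(\eta,0) = -2 \sin(5 \eta)$. Each mode $\sin(n\eta)$ decays as $e^{-2n^2\sigma}$ on $\mathbb{R}$, so $u(\eta,\sigma) = \sum c_n e^{-2n^2\sigma} \sin(n\eta)$ with $c_5=-2$: $u(\eta,\sigma) = -2 e^{-50 \sigma} \sin(5 \eta)$.
Substituting back: $\theta(s,\tau) = u(s + \tau, \tau)$.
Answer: $\theta(s, \tau) = -2 e^{-50 \tau} \sin(5 \tau + 5 s)$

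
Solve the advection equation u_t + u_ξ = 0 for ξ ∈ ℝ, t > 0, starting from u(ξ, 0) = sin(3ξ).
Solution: By method of characteristics (waves move right with speed 1):
Along characteristics ξ - t = const, u is constant, so u(ξ,t) = f(ξ - t) with f = u(·, 0).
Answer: u(ξ, t) = -sin(3t - 3ξ)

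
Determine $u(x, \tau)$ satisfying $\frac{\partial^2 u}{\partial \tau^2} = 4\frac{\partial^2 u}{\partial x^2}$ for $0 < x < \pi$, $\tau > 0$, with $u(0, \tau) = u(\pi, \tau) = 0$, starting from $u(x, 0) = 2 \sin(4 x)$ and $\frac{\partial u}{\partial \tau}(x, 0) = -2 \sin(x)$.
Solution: Using separation of variables $u = X(x)T(\tau)$:
Eigenfunctions: $\sin(nx)$, $n = 1, 2, 3, \ldots$
General solution: $u(x, \tau) = \sum [A_n \cos(2n \tau) + B_n \sin(2n \tau)] \sin(nx)$
From $u(x,0) = 2 \sin(4 x)$: $A_4=2$. From $u_{\tau}(x,0) = -2 \sin(x)$, using $u_{\tau}(x,0) = \sum \omega_n B_n \sin(nx)$ with $\omega_n = 2n$: $B_1 = (-2)/2 = -1$.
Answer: $u(x, \tau) = - \sin(2 \tau) \sin(x) + 2 \sin(4 x) \cos(8 \tau)$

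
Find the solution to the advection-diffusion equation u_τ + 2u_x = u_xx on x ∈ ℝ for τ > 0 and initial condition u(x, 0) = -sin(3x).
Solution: Moving frame: η = x - 2τ, σ = τ, u = w(η,σ), so u_τ = w_σ - 2w_η and u_xx = w_ηη.
Hence u_τ + 2u_x = w_σ and the PDE becomes the heat equation w_σ = w_ηη on η ∈ ℝ.
Initial data: w(η,0) = u(η,0) = -sin(3η). Each mode sin(nη) decays as exp(-n²σ) on ℝ, so w(η,σ) = Σ c_n exp(-n²σ) sin(nη) with c_3=-1: w(η,σ) = -exp(-9σ)sin(3η).
Substituting back: u(x,τ) = w(x - 2τ, τ).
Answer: u(x, τ) = -exp(-9τ)sin(3x - 6τ)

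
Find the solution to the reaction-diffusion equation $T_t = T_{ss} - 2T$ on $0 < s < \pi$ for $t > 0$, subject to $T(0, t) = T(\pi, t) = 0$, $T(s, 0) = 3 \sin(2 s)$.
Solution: Substitute $T = e^{-2t}u$.
Then $T_t = e^{-2t}(u_t - 2u)$, $T_{ss} = e^{-2t}u_{ss}$; substituting and dividing by $e^{-2t}$, the lower-order terms cancel: $u_t = u_{ss}$ (standard heat equation).
Data for $u$: $u(s,0) = T(s,0) = 3 \sin(2 s)$. The boundary conditions carry over: $u(0,t) = u(\pi,t) = 0$.
Separating variables: $u = \sum c_n e^{-n^2t} \sin(ns)$. From $u(s,0) = 3 \sin(2 s)$: $c_2=3$.
So $u(s,t) = 3 e^{-4 t} \sin(2 s)$, and $T(s,t) = e^{-2t}u(s,t)$.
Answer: $T(s, t) = 3 e^{-6 t} \sin(2 s)$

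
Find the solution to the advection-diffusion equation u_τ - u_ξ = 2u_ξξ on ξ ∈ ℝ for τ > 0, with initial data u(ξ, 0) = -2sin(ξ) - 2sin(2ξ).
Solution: Change to a moving frame: let η = ξ + τ, σ = τ and write u(ξ,τ) = w(η,σ).
By the chain rule u_τ = w_σ + w_η, u_ξ = w_η, u_ξξ = w_ηη.
Then u_τ - u_ξ = w_σ: the advection term cancels and the PDE becomes the heat equation w_σ = 2w_ηη on η ∈ ℝ.
Initial data: w(η,0) = u(η,0) = -2sin(η) - 2sin(2η).
On η ∈ ℝ each mode satisfies (sin(nη))″ = -n² sin(nη), so exp(-2n²σ) sin(nη) solves the heat equation; by superposition w(η,σ) = Σ c_n exp(-2n²σ) sin(nη).
Reading off the coefficients: c_1=-2, c_2=-2, so w(η,σ) = -2exp(-2σ)sin(η) - 2exp(-8σ)sin(2η).
Substituting back η = ξ + τ, σ = τ: u(ξ,τ) = w(ξ + τ, τ).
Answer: u(ξ, τ) = -2exp(-2τ)sin(ξ + τ) - 2exp(-8τ)sin(2ξ + 2τ)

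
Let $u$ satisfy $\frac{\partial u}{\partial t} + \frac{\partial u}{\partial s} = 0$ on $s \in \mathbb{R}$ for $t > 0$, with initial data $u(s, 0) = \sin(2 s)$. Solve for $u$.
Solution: By characteristics ($ds/dt = 1$), $u(s,t) = f(s - t)$ with $f = u( \cdot , 0)$.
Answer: $u(s, t) = \sin(2 s - 2 t)$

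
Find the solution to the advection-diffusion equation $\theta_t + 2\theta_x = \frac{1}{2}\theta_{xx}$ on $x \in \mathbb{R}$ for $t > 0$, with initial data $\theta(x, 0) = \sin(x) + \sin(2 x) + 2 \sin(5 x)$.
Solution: Moving frame: $\eta = x - 2t$, $\sigma = t$, $\theta = u(\eta,\sigma)$, so $\theta_t = u_{\sigma} - 2u_{\eta}$ and $\theta_{xx} = u_{\eta\eta}$.
Hence $\theta_t + 2\theta_x = u_{\sigma}$ and the PDE becomes the heat equation $u_{\sigma} = \frac{1}{2}u_{\eta\eta}$ on $\eta \in \mathbb{R}$.
Initial data: $u(\eta,0) = \theta(\eta,0) = \sin(\eta) + \sin(2 \eta) + 2 \sin(5 \eta)$. Each mode $\sin(n\eta)$ decays as $e^{-n^2\sigma/2}$ on $\mathbb{R}$, so $u(\eta,\sigma) = \sum c_n e^{-n^2\sigma/2} \sin(n\eta)$ with $c_1=1, c_2=1, c_5=2$: $u(\eta,\sigma) = e^{-2 \sigma} \sin(2 \eta) + e^{-\sigma/2} \sin(\eta) + 2 e^{-25 \sigma/2} \sin(5 \eta)$.
Substituting back: $\theta(x,t) = u(x - 2t, t)$.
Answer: $\theta(x, t) = - e^{-2 t} \sin(4 t - 2 x) -  e^{-t/2} \sin(2 t - x) - 2 e^{-25 t/2} \sin(10 t - 5 x)$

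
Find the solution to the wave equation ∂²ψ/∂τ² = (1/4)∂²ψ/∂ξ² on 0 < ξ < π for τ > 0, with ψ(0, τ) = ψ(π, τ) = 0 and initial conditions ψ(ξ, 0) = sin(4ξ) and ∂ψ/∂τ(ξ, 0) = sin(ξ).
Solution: Using separation of variables ψ = X(ξ)T(τ):
Eigenfunctions: sin(nξ), n = 1, 2, 3, ...
General solution: ψ(ξ, τ) = Σ [A_n cos(n τ/2) + B_n sin(n τ/2)] sin(nξ)
From ψ(ξ,0) = sin(4ξ): A_4=1. From ψ_τ(ξ,0) = sin(ξ), using ψ_τ(ξ,0) = Σ ω_n B_n sin(nξ) with ω_n = n/2: B_1 = 1/(1/2) = 2.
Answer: ψ(ξ, τ) = 2sin(ξ)sin(τ/2) + sin(4ξ)cos(2τ)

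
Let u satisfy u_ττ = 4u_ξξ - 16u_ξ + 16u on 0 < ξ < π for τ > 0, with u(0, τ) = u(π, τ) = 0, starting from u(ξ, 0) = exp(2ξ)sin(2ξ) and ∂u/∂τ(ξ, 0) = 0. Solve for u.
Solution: Substitute u = exp(2ξ)w.
Then u_ξ = exp(2ξ)(w_ξ + 2w), u_ξξ = exp(2ξ)(w_ξξ + 4w_ξ + 4w), u_ττ = exp(2ξ)w_ττ; substituting and dividing by exp(2ξ), the lower-order terms cancel: w_ττ = 4w_ξξ (standard wave equation).
Data for w: w(ξ,0) = exp(-2ξ)u(ξ,0) = sin(2ξ); w_τ(ξ,0) = exp(-2ξ)u_τ(ξ,0) = 0. The boundary conditions carry over: w(0,τ) = w(π,τ) = 0.
Separating variables: w = Σ [A_n cos(ω_n τ) + B_n sin(ω_n τ)] sin(nξ), ω_n = 2n. From ICs: A_2=1.
So w(ξ,τ) = sin(2ξ)cos(4τ), and u(ξ,τ) = exp(2ξ)w(ξ,τ).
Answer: u(ξ, τ) = exp(2ξ)sin(2ξ)cos(4τ)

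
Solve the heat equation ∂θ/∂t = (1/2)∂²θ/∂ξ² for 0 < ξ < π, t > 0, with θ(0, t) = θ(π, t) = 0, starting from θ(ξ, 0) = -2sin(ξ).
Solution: Separating variables: θ = Σ c_n exp(-n²t/2) sin(nξ). From θ(ξ,0) = -2sin(ξ): c_1=-2.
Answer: θ(ξ, t) = -2exp(-t/2)sin(ξ)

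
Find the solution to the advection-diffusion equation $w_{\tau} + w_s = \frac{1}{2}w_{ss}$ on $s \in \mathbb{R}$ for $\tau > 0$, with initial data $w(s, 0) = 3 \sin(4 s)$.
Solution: Moving frame: $\eta = s - \tau$, $\sigma = \tau$, $w = u(\eta,\sigma)$, so $w_{\tau} = u_{\sigma} - u_{\eta}$ and $w_{ss} = u_{\eta\eta}$.
Hence $w_{\tau} + w_s = u_{\sigma}$ and the PDE becomes the heat equation $u_{\sigma} = \frac{1}{2}u_{\eta\eta}$ on $\eta \in \mathbb{R}$.
Initial data: $u(\eta,0) = w(\eta,0) = 3 \sin(4 \eta)$. Each mode $\sin(n\eta)$ decays as $e^{-n^2\sigma/2}$ on $\mathbb{R}$, so $u(\eta,\sigma) = \sum c_n e^{-n^2\sigma/2} \sin(n\eta)$ with $c_4=3$: $u(\eta,\sigma) = 3 e^{-8 \sigma} \sin(4 \eta)$.
Substituting back: $w(s,\tau) = u(s - \tau, \tau)$.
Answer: $w(s, \tau) = -3 e^{-8 \tau} \sin(4 \tau - 4 s)$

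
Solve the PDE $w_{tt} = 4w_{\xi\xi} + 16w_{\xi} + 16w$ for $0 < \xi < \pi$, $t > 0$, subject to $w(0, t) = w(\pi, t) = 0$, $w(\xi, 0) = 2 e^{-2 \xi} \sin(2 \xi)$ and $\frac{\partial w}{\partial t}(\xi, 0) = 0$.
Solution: Substitute $w = e^{-2\xi}u$, i.e. $u = e^{2\xi}w$.
By the product rule, $w_{\xi} = e^{-2\xi}(u_{\xi} - 2u)$, $w_{\xi\xi} = e^{-2\xi}(u_{\xi\xi} - 4u_{\xi} + 4u)$, $w_{tt} = e^{-2\xi}u_{tt}$.
Substituting into the PDE and dividing by $e^{-2\xi}$: $u_{tt} = 4(u_{\xi\xi} - 4u_{\xi} + 4u) + 16(u_{\xi} - 2u) + 16u$.
The lower-order terms cancel, leaving the standard wave equation $u_{tt} = 4u_{\xi\xi}$.
Initial data for $u$: $u(\xi,0) = e^{2\xi}w(\xi,0) = 2 \sin(2 \xi)$; $u_t(\xi,0) = e^{2\xi}w_t(\xi,0) = 0$. The boundary conditions carry over: $u(0,t) = u(\pi,t) = 0$.
Solve for $u$:
  Using separation of variables $u = X(\xi)T(t)$:
  Eigenfunctions: $\sin(n\xi)$, $n = 1, 2, 3, \ldots$
  General solution: $u(\xi, t) = \sum [A_n \cos(2n t) + B_n \sin(2n t)] \sin(n\xi)$
  From $u(\xi,0) = 2 \sin(2 \xi)$: $A_2=2$. From $u_t(\xi,0) = 0$: all $B_n = 0$.
Hence $u(\xi,t) = 2 \sin(2 \xi) \cos(4 t)$.
Transform back: $w(\xi,t) = e^{-2\xi}u(\xi,t)$.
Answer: $w(\xi, t) = 2 e^{-2 \xi} \sin(2 \xi) \cos(4 t)$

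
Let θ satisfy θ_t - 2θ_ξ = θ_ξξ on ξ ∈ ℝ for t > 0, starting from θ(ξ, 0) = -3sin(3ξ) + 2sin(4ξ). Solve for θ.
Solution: Moving frame: η = ξ + 2t, σ = t, θ = u(η,σ), so θ_t = u_σ + 2u_η and θ_ξξ = u_ηη.
Hence θ_t - 2θ_ξ = u_σ and the PDE becomes the heat equation u_σ = u_ηη on η ∈ ℝ.
Initial data: u(η,0) = θ(η,0) = -3sin(3η) + 2sin(4η). Each mode sin(nη) decays as exp(-n²σ) on ℝ, so u(η,σ) = Σ c_n exp(-n²σ) sin(nη) with c_3=-3, c_4=2: u(η,σ) = -3exp(-9σ)sin(3η) + 2exp(-16σ)sin(4η).
Substituting back: θ(ξ,t) = u(ξ + 2t, t).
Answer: θ(ξ, t) = -3exp(-9t)sin(6t + 3ξ) + 2exp(-16t)sin(8t + 4ξ)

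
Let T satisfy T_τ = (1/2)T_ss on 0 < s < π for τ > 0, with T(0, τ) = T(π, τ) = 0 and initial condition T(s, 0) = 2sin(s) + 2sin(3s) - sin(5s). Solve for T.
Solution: Using separation of variables T = X(s)G(τ):
Eigenfunctions: sin(ns), n = 1, 2, 3, ...
General solution: T(s, τ) = Σ c_n sin(ns) exp(-n² τ/2)
Matching T(s,0) = 2sin(s) + 2sin(3s) - sin(5s) term by term: c_1=2, c_3=2, c_5=-1.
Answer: T(s, τ) = 2exp(-τ/2)sin(s) + 2exp(-9τ/2)sin(3s) - exp(-25τ/2)sin(5s)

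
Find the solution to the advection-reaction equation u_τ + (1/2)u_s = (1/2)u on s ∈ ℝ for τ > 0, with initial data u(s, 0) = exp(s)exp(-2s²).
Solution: Substitute u = exp(s)w.
Then u_s = exp(s)(w_s + w), u_τ = exp(s)w_τ; substituting and dividing by exp(s), the lower-order terms cancel: w_τ + (1/2)w_s = 0 (standard advection equation).
Data for w: w(s,0) = exp(-s)u(s,0) = exp(-2s²).
By characteristics (ds/dτ = 1/2), w(s,τ) = f(s - (1/2)τ) with f = w(·, 0).
So w(s,τ) = exp(-2(s - τ/2)²), and u(s,τ) = exp(s)w(s,τ).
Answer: u(s, τ) = exp(s)exp(-2(s - τ/2)²)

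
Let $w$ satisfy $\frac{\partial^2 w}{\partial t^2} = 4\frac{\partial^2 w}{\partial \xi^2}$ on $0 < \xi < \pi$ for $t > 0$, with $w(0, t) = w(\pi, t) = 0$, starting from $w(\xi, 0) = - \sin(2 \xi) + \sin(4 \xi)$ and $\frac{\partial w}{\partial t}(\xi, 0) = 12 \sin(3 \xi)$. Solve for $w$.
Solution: Using separation of variables $w = X(\xi)T(t)$:
Eigenfunctions: $\sin(n\xi)$, $n = 1, 2, 3, \ldots$
General solution: $w(\xi, t) = \sum [A_n \cos(2n t) + B_n \sin(2n t)] \sin(n\xi)$
From $w(\xi,0) = - \sin(2 \xi) + \sin(4 \xi)$: $A_2=-1, A_4=1$. From $w_t(\xi,0) = 12 \sin(3 \xi)$, using $w_t(\xi,0) = \sum \omega_n B_n \sin(n\xi)$ with $\omega_n = 2n$: $B_3 = 12/6 = 2$.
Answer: $w(\xi, t) = - \sin(2 \xi) \cos(4 t) + 2 \sin(3 \xi) \sin(6 t) + \sin(4 \xi) \cos(8 t)$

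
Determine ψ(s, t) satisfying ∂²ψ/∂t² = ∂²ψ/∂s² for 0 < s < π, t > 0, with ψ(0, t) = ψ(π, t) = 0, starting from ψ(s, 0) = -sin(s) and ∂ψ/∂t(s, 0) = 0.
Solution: Using separation of variables ψ = X(s)T(t):
Eigenfunctions: sin(ns), n = 1, 2, 3, ...
General solution: ψ(s, t) = Σ [A_n cos(n t) + B_n sin(n t)] sin(ns)
From ψ(s,0) = -sin(s): A_1=-1. From ψ_t(s,0) = 0: all B_n = 0.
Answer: ψ(s, t) = -sin(s)cos(t)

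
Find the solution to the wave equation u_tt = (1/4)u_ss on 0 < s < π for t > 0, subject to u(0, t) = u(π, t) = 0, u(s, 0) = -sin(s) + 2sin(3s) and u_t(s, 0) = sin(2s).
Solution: Using separation of variables u = X(s)T(t):
Eigenfunctions: sin(ns), n = 1, 2, 3, ...
General solution: u(s, t) = Σ [A_n cos(n t/2) + B_n sin(n t/2)] sin(ns)
From u(s,0) = -sin(s) + 2sin(3s): A_1=-1, A_3=2. From u_t(s,0) = sin(2s), using u_t(s,0) = Σ ω_n B_n sin(ns) with ω_n = n/2: B_2 = 1/1 = 1.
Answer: u(s, t) = -sin(s)cos(t/2) + sin(2s)sin(t) + 2sin(3s)cos(3t/2)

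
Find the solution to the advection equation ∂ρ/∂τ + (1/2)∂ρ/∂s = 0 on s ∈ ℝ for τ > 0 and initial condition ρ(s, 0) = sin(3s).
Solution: By characteristics (ds/dτ = 1/2), ρ(s,τ) = f(s - (1/2)τ) with f = ρ(·, 0).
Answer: ρ(s, τ) = sin(3s - 3τ/2)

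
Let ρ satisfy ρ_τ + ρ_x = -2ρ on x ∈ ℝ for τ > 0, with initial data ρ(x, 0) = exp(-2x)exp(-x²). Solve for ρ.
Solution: Substitute ρ = exp(-2x)u, i.e. u = exp(2x)ρ.
By the product rule, ρ_x = exp(-2x)(u_x - 2u), ρ_τ = exp(-2x)u_τ.
Substituting into the PDE and dividing by exp(-2x): u_τ + (u_x - 2u) = -2u.
The lower-order terms cancel, leaving the standard advection equation u_τ + u_x = 0.
Initial data for u: u(x,0) = exp(2x)ρ(x,0) = exp(-x²).
Solve for u:
  By method of characteristics (waves move right with speed 1):
  Along characteristics x - τ = const, u is constant, so u(x,τ) = f(x - τ) with f = u(·, 0).
Hence u(x,τ) = exp(-(x - τ)²).
Transform back: ρ(x,τ) = exp(-2x)u(x,τ).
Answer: ρ(x, τ) = exp(-2x)exp(-(x - τ)²)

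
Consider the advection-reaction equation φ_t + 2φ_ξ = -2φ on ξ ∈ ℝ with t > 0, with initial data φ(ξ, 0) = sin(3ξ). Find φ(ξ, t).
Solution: Substitute φ = exp(-2t)u, i.e. u = exp(2t)φ.
By the product rule, φ_t = exp(-2t)(u_t - 2u), φ_ξ = exp(-2t)u_ξ.
Substituting into the PDE and dividing by exp(-2t): u_t - 2u + 2u_ξ = -2u.
The lower-order terms cancel, leaving the standard advection equation u_t + 2u_ξ = 0.
Initial data for u: u(ξ,0) = φ(ξ,0) = sin(3ξ).
Solve for u:
  By method of characteristics (waves move right with speed 2):
  Along characteristics ξ - 2t = const, u is constant, so u(ξ,t) = f(ξ - 2t) with f = u(·, 0).
Hence u(ξ,t) = -sin(6t - 3ξ).
Transform back: φ(ξ,t) = exp(-2t)u(ξ,t).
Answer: φ(ξ, t) = -exp(-2t)sin(6t - 3ξ)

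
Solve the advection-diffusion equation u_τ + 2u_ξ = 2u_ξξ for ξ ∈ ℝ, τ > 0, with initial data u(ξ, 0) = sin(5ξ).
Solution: Change to a moving frame: let η = ξ - 2τ, σ = τ and write u(ξ,τ) = w(η,σ).
By the chain rule u_τ = w_σ - 2w_η, u_ξ = w_η, u_ξξ = w_ηη.
Then u_τ + 2u_ξ = w_σ: the advection term cancels and the PDE becomes the heat equation w_σ = 2w_ηη on η ∈ ℝ.
Initial data: w(η,0) = u(η,0) = sin(5η).
On η ∈ ℝ each mode satisfies (sin(nη))″ = -n² sin(nη), so exp(-2n²σ) sin(nη) solves the heat equation; by superposition w(η,σ) = Σ c_n exp(-2n²σ) sin(nη).
Reading off the coefficients: c_5=1, so w(η,σ) = exp(-50σ)sin(5η).
Substituting back η = ξ - 2τ, σ = τ: u(ξ,τ) = w(ξ - 2τ, τ).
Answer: u(ξ, τ) = exp(-50τ)sin(5ξ - 10τ)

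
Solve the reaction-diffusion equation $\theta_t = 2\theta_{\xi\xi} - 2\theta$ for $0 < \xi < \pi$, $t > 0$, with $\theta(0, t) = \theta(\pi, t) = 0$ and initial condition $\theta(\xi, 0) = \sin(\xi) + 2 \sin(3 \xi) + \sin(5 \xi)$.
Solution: Substitute $\theta = e^{-2t}u$.
Then $\theta_t = e^{-2t}(u_t - 2u)$, $\theta_{\xi\xi} = e^{-2t}u_{\xi\xi}$; substituting and dividing by $e^{-2t}$, the lower-order terms cancel: $u_t = 2u_{\xi\xi}$ (standard heat equation).
Data for $u$: $u(\xi,0) = \theta(\xi,0) = \sin(\xi) + 2 \sin(3 \xi) + \sin(5 \xi)$. The boundary conditions carry over: $u(0,t) = u(\pi,t) = 0$.
Separating variables: $u = \sum c_n e^{-2n^2t} \sin(n\xi)$. From $u(\xi,0) = \sin(\xi) + 2 \sin(3 \xi) + \sin(5 \xi)$: $c_1=1, c_3=2, c_5=1$.
So $u(\xi,t) = e^{-2 t} \sin(\xi) + 2 e^{-18 t} \sin(3 \xi) + e^{-50 t} \sin(5 \xi)$, and $\theta(\xi,t) = e^{-2t}u(\xi,t)$.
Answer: $\theta(\xi, t) = e^{-4 t} \sin(\xi) + 2 e^{-20 t} \sin(3 \xi) + e^{-52 t} \sin(5 \xi)$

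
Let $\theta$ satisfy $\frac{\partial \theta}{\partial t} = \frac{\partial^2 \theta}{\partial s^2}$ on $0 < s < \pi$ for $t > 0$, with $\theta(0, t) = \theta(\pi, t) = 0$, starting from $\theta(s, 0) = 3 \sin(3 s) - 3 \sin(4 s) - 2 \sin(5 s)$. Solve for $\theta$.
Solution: Using separation of variables $\theta = X(s)G(t)$:
Eigenfunctions: $\sin(ns)$, $n = 1, 2, 3, \ldots$
General solution: $\theta(s, t) = \sum c_n \sin(ns) e^{-n^2 t}$
Matching $\theta(s,0) = 3 \sin(3 s) - 3 \sin(4 s) - 2 \sin(5 s)$ term by term: $c_3=3, c_4=-3, c_5=-2$.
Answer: $\theta(s, t) = 3 e^{-9 t} \sin(3 s) - 3 e^{-16 t} \sin(4 s) - 2 e^{-25 t} \sin(5 s)$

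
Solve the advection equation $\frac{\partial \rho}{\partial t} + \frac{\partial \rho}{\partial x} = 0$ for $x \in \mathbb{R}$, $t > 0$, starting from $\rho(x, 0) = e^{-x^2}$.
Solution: By characteristics ($dx/dt = 1$), $\rho(x,t) = f(x - t)$ with $f = \rho( \cdot , 0)$.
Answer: $\rho(x, t) = e^{-(-t + x)^2}$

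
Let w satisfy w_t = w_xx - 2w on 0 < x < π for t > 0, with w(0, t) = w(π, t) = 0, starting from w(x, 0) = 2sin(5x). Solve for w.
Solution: Substitute w = exp(-2t)u.
Then w_t = exp(-2t)(u_t - 2u), w_xx = exp(-2t)u_xx; substituting and dividing by exp(-2t), the lower-order terms cancel: u_t = u_xx (standard heat equation).
Data for u: u(x,0) = w(x,0) = 2sin(5x). The boundary conditions carry over: u(0,t) = u(π,t) = 0.
Separating variables: u = Σ c_n exp(-n²t) sin(nx). From u(x,0) = 2sin(5x): c_5=2.
So u(x,t) = 2exp(-25t)sin(5x), and w(x,t) = exp(-2t)u(x,t).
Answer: w(x, t) = 2exp(-27t)sin(5x)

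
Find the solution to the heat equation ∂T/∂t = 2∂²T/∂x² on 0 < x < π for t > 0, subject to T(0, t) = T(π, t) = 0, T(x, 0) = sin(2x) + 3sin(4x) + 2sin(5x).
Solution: Using separation of variables T = X(x)G(t):
Eigenfunctions: sin(nx), n = 1, 2, 3, ...
General solution: T(x, t) = Σ c_n sin(nx) exp(-2n² t)
Matching T(x,0) = sin(2x) + 3sin(4x) + 2sin(5x) term by term: c_2=1, c_4=3, c_5=2.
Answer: T(x, t) = exp(-8t)sin(2x) + 3exp(-32t)sin(4x) + 2exp(-50t)sin(5x)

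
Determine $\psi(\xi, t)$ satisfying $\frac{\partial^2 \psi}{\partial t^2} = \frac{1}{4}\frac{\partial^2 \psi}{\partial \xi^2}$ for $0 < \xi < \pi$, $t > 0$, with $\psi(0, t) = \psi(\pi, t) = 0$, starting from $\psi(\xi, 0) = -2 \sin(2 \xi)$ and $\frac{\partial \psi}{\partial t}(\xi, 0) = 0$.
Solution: Using separation of variables $\psi = X(\xi)T(t)$:
Eigenfunctions: $\sin(n\xi)$, $n = 1, 2, 3, \ldots$
General solution: $\psi(\xi, t) = \sum [A_n \cos(n t/2) + B_n \sin(n t/2)] \sin(n\xi)$
From $\psi(\xi,0) = -2 \sin(2 \xi)$: $A_2=-2$. From $\psi_t(\xi,0) = 0$: all $B_n = 0$.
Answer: $\psi(\xi, t) = -2 \sin(2 \xi) \cos(t)$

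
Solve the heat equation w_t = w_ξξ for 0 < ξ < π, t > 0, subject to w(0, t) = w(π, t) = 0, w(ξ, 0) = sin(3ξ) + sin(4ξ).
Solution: Separating variables: w = Σ c_n exp(-n²t) sin(nξ). From w(ξ,0) = sin(3ξ) + sin(4ξ): c_3=1, c_4=1.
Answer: w(ξ, t) = exp(-9t)sin(3ξ) + exp(-16t)sin(4ξ)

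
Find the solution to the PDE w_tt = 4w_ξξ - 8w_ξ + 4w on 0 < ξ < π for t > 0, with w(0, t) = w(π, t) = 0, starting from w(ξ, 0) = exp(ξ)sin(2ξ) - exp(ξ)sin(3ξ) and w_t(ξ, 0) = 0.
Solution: Substitute w = exp(ξ)u.
Then w_ξ = exp(ξ)(u_ξ + u), w_ξξ = exp(ξ)(u_ξξ + 2u_ξ + u), w_tt = exp(ξ)u_tt; substituting and dividing by exp(ξ), the lower-order terms cancel: u_tt = 4u_ξξ (standard wave equation).
Data for u: u(ξ,0) = exp(-ξ)w(ξ,0) = sin(2ξ) - sin(3ξ); u_t(ξ,0) = exp(-ξ)w_t(ξ,0) = 0. The boundary conditions carry over: u(0,t) = u(π,t) = 0.
Separating variables: u = Σ [A_n cos(ω_n t) + B_n sin(ω_n t)] sin(nξ), ω_n = 2n. From ICs: A_2=1, A_3=-1.
So u(ξ,t) = sin(2ξ)cos(4t) - sin(3ξ)cos(6t), and w(ξ,t) = exp(ξ)u(ξ,t).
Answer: w(ξ, t) = exp(ξ)sin(2ξ)cos(4t) - exp(ξ)sin(3ξ)cos(6t)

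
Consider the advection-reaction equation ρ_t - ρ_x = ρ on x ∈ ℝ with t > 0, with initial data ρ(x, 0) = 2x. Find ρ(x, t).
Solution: Substitute ρ = exp(t)u.
Then ρ_t = exp(t)(u_t + u), ρ_x = exp(t)u_x; substituting and dividing by exp(t), the lower-order terms cancel: u_t - u_x = 0 (standard advection equation).
Data for u: u(x,0) = ρ(x,0) = 2x.
By characteristics (dx/dt = -1), u(x,t) = f(x + t) with f = u(·, 0).
So u(x,t) = 2t + 2x, and ρ(x,t) = exp(t)u(x,t).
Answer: ρ(x, t) = 2texp(t) + 2xexp(t)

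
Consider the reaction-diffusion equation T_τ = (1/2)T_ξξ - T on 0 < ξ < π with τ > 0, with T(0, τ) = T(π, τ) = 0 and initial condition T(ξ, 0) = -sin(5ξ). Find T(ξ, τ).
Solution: Substitute T = exp(-τ)u, i.e. u = exp(τ)T.
By the product rule, T_τ = exp(-τ)(u_τ - u), T_ξξ = exp(-τ)u_ξξ.
Substituting into the PDE and dividing by exp(-τ): u_τ - u = (1/2)u_ξξ - u.
The lower-order terms cancel, leaving the standard heat equation u_τ = (1/2)u_ξξ.
Initial data for u: u(ξ,0) = T(ξ,0) = -sin(5ξ). The boundary conditions carry over: u(0,τ) = u(π,τ) = 0.
Solve for u:
  Using separation of variables u = X(ξ)G(τ):
  Eigenfunctions: sin(nξ), n = 1, 2, 3, ...
  General solution: u(ξ, τ) = Σ c_n sin(nξ) exp(-n² τ/2)
  Matching u(ξ,0) = -sin(5ξ) term by term: c_5=-1.
Hence u(ξ,τ) = -exp(-25τ/2)sin(5ξ).
Transform back: T(ξ,τ) = exp(-τ)u(ξ,τ).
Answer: T(ξ, τ) = -exp(-27τ/2)sin(5ξ)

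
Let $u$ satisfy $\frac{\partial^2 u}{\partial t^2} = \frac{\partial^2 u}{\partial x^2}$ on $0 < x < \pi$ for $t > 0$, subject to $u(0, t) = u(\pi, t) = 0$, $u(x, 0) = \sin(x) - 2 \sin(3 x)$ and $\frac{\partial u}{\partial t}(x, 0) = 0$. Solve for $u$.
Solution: Separating variables: $u = \sum [A_n \cos(\omega_n t) + B_n \sin(\omega_n t)] \sin(nx)$, $\omega_n = n$. From ICs: $A_1=1, A_3=-2$.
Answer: $u(x, t) = \sin(x) \cos(t) - 2 \sin(3 x) \cos(3 t)$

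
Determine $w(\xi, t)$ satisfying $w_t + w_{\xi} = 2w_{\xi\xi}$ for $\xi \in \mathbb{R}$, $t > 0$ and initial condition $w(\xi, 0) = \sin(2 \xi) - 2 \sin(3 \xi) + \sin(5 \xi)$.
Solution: Change to a moving frame: let $\eta = \xi - t$, $\sigma = t$ and write $w(\xi,t) = u(\eta,\sigma)$.
By the chain rule $w_t = u_{\sigma} - u_{\eta}$, $w_{\xi} = u_{\eta}$, $w_{\xi\xi} = u_{\eta\eta}$.
Then $w_t + w_{\xi} = u_{\sigma}$: the advection term cancels and the PDE becomes the heat equation $u_{\sigma} = 2u_{\eta\eta}$ on $\eta \in \mathbb{R}$.
Initial data: $u(\eta,0) = w(\eta,0) = \sin(2 \eta) - 2 \sin(3 \eta) + \sin(5 \eta)$.
On $\eta \in \mathbb{R}$ each mode satisfies $(\sin(n\eta))'' = -n^2 \sin(n\eta)$, so $e^{-2n^2\sigma} \sin(n\eta)$ solves the heat equation; by superposition $u(\eta,\sigma) = \sum c_n e^{-2n^2\sigma} \sin(n\eta)$.
Reading off the coefficients: $c_2=1, c_3=-2, c_5=1$, so $u(\eta,\sigma) = e^{-8 \sigma} \sin(2 \eta) - 2 e^{-18 \sigma} \sin(3 \eta) + e^{-50 \sigma} \sin(5 \eta)$.
Substituting back $\eta = \xi - t$, $\sigma = t$: $w(\xi,t) = u(\xi - t, t)$.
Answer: $w(\xi, t) = e^{-8 t} \sin(2 \xi - 2 t) - 2 e^{-18 t} \sin(3 \xi - 3 t) + e^{-50 t} \sin(5 \xi - 5 t)$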